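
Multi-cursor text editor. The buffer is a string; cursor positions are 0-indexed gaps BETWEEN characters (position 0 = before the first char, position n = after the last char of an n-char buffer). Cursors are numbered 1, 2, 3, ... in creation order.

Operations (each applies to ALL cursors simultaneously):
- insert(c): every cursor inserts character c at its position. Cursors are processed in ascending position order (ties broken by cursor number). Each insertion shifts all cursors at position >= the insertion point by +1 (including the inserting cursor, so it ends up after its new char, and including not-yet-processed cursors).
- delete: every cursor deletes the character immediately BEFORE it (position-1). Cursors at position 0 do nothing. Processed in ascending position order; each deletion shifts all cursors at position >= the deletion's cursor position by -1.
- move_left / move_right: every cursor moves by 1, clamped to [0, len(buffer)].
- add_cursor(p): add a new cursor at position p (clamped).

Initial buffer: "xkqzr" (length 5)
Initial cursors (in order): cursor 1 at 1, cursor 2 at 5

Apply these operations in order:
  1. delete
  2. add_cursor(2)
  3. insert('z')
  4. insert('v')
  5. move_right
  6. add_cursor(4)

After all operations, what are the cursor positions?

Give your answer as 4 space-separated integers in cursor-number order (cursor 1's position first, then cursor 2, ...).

Answer: 3 9 7 4

Derivation:
After op 1 (delete): buffer="kqz" (len 3), cursors c1@0 c2@3, authorship ...
After op 2 (add_cursor(2)): buffer="kqz" (len 3), cursors c1@0 c3@2 c2@3, authorship ...
After op 3 (insert('z')): buffer="zkqzzz" (len 6), cursors c1@1 c3@4 c2@6, authorship 1..3.2
After op 4 (insert('v')): buffer="zvkqzvzzv" (len 9), cursors c1@2 c3@6 c2@9, authorship 11..33.22
After op 5 (move_right): buffer="zvkqzvzzv" (len 9), cursors c1@3 c3@7 c2@9, authorship 11..33.22
After op 6 (add_cursor(4)): buffer="zvkqzvzzv" (len 9), cursors c1@3 c4@4 c3@7 c2@9, authorship 11..33.22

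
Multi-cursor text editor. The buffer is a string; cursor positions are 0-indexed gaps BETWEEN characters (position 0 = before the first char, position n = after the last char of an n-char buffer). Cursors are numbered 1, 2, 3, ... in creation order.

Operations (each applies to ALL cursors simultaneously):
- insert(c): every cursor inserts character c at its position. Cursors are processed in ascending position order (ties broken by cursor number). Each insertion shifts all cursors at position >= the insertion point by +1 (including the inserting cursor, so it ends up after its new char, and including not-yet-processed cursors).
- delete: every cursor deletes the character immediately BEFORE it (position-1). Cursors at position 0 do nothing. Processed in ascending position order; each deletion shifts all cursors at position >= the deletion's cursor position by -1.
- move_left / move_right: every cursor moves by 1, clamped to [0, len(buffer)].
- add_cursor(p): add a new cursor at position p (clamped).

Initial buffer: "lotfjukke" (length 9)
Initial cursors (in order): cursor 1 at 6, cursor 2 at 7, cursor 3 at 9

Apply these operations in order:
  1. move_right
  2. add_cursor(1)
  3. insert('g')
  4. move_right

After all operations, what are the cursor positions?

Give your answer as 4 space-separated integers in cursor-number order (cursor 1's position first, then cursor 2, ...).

Answer: 10 12 13 3

Derivation:
After op 1 (move_right): buffer="lotfjukke" (len 9), cursors c1@7 c2@8 c3@9, authorship .........
After op 2 (add_cursor(1)): buffer="lotfjukke" (len 9), cursors c4@1 c1@7 c2@8 c3@9, authorship .........
After op 3 (insert('g')): buffer="lgotfjukgkgeg" (len 13), cursors c4@2 c1@9 c2@11 c3@13, authorship .4......1.2.3
After op 4 (move_right): buffer="lgotfjukgkgeg" (len 13), cursors c4@3 c1@10 c2@12 c3@13, authorship .4......1.2.3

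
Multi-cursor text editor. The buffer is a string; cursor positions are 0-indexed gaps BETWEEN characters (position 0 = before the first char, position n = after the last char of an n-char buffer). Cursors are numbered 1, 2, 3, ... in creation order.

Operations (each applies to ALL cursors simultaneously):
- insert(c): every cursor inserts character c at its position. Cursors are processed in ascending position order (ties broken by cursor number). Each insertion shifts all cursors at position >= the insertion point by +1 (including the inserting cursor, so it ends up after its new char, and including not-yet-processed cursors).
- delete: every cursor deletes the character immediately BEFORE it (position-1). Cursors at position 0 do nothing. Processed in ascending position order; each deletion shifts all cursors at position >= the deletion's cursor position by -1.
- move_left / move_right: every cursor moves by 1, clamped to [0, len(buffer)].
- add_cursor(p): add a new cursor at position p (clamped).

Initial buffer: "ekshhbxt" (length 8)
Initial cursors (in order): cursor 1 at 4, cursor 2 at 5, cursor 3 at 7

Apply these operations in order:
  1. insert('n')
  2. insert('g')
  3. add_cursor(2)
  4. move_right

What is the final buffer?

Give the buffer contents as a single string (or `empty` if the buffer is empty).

Answer: ekshnghngbxngt

Derivation:
After op 1 (insert('n')): buffer="ekshnhnbxnt" (len 11), cursors c1@5 c2@7 c3@10, authorship ....1.2..3.
After op 2 (insert('g')): buffer="ekshnghngbxngt" (len 14), cursors c1@6 c2@9 c3@13, authorship ....11.22..33.
After op 3 (add_cursor(2)): buffer="ekshnghngbxngt" (len 14), cursors c4@2 c1@6 c2@9 c3@13, authorship ....11.22..33.
After op 4 (move_right): buffer="ekshnghngbxngt" (len 14), cursors c4@3 c1@7 c2@10 c3@14, authorship ....11.22..33.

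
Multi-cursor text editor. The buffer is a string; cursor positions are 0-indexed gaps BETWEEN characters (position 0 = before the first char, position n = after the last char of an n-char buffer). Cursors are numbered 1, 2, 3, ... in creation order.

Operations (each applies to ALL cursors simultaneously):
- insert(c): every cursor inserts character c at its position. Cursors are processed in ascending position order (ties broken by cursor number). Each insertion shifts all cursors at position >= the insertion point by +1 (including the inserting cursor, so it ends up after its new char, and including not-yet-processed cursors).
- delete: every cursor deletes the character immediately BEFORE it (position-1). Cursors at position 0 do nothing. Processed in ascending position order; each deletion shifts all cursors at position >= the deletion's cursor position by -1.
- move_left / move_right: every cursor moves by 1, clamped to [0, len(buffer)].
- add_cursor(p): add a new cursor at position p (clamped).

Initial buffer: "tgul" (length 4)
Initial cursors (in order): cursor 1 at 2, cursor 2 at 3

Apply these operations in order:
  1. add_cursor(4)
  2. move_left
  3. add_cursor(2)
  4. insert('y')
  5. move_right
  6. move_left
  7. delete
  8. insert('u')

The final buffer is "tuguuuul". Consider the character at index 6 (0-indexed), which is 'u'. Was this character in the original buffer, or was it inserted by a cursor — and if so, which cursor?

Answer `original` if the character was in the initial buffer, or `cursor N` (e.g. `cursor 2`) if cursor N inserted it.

Answer: cursor 3

Derivation:
After op 1 (add_cursor(4)): buffer="tgul" (len 4), cursors c1@2 c2@3 c3@4, authorship ....
After op 2 (move_left): buffer="tgul" (len 4), cursors c1@1 c2@2 c3@3, authorship ....
After op 3 (add_cursor(2)): buffer="tgul" (len 4), cursors c1@1 c2@2 c4@2 c3@3, authorship ....
After op 4 (insert('y')): buffer="tygyyuyl" (len 8), cursors c1@2 c2@5 c4@5 c3@7, authorship .1.24.3.
After op 5 (move_right): buffer="tygyyuyl" (len 8), cursors c1@3 c2@6 c4@6 c3@8, authorship .1.24.3.
After op 6 (move_left): buffer="tygyyuyl" (len 8), cursors c1@2 c2@5 c4@5 c3@7, authorship .1.24.3.
After op 7 (delete): buffer="tgul" (len 4), cursors c1@1 c2@2 c4@2 c3@3, authorship ....
After op 8 (insert('u')): buffer="tuguuuul" (len 8), cursors c1@2 c2@5 c4@5 c3@7, authorship .1.24.3.
Authorship (.=original, N=cursor N): . 1 . 2 4 . 3 .
Index 6: author = 3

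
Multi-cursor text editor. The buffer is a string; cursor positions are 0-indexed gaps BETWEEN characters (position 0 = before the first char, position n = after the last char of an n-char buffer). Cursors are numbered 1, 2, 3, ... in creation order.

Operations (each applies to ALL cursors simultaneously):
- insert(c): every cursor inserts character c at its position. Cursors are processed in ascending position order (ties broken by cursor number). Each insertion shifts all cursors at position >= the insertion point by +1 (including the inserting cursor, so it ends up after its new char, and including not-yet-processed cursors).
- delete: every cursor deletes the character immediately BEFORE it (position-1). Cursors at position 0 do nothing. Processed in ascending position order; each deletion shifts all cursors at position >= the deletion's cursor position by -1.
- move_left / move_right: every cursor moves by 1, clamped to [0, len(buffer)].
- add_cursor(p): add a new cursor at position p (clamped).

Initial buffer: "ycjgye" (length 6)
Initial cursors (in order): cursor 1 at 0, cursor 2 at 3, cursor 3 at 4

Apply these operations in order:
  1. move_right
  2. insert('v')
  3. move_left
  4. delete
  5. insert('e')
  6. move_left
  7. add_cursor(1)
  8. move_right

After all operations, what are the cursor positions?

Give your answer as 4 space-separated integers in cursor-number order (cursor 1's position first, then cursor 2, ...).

After op 1 (move_right): buffer="ycjgye" (len 6), cursors c1@1 c2@4 c3@5, authorship ......
After op 2 (insert('v')): buffer="yvcjgvyve" (len 9), cursors c1@2 c2@6 c3@8, authorship .1...2.3.
After op 3 (move_left): buffer="yvcjgvyve" (len 9), cursors c1@1 c2@5 c3@7, authorship .1...2.3.
After op 4 (delete): buffer="vcjvve" (len 6), cursors c1@0 c2@3 c3@4, authorship 1..23.
After op 5 (insert('e')): buffer="evcjeveve" (len 9), cursors c1@1 c2@5 c3@7, authorship 11..2233.
After op 6 (move_left): buffer="evcjeveve" (len 9), cursors c1@0 c2@4 c3@6, authorship 11..2233.
After op 7 (add_cursor(1)): buffer="evcjeveve" (len 9), cursors c1@0 c4@1 c2@4 c3@6, authorship 11..2233.
After op 8 (move_right): buffer="evcjeveve" (len 9), cursors c1@1 c4@2 c2@5 c3@7, authorship 11..2233.

Answer: 1 5 7 2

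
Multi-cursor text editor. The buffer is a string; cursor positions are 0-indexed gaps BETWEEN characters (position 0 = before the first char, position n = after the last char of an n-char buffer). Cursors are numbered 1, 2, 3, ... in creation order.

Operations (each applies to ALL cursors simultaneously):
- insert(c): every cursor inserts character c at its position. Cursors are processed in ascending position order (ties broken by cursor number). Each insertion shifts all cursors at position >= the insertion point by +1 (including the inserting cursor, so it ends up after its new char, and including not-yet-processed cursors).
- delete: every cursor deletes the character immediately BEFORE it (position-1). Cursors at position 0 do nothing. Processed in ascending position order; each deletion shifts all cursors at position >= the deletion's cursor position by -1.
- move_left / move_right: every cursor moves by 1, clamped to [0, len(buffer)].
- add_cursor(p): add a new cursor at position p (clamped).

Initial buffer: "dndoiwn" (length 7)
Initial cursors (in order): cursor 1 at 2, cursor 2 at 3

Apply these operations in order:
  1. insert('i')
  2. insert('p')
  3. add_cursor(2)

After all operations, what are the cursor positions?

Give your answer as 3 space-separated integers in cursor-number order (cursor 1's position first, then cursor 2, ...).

Answer: 4 7 2

Derivation:
After op 1 (insert('i')): buffer="dnidioiwn" (len 9), cursors c1@3 c2@5, authorship ..1.2....
After op 2 (insert('p')): buffer="dnipdipoiwn" (len 11), cursors c1@4 c2@7, authorship ..11.22....
After op 3 (add_cursor(2)): buffer="dnipdipoiwn" (len 11), cursors c3@2 c1@4 c2@7, authorship ..11.22....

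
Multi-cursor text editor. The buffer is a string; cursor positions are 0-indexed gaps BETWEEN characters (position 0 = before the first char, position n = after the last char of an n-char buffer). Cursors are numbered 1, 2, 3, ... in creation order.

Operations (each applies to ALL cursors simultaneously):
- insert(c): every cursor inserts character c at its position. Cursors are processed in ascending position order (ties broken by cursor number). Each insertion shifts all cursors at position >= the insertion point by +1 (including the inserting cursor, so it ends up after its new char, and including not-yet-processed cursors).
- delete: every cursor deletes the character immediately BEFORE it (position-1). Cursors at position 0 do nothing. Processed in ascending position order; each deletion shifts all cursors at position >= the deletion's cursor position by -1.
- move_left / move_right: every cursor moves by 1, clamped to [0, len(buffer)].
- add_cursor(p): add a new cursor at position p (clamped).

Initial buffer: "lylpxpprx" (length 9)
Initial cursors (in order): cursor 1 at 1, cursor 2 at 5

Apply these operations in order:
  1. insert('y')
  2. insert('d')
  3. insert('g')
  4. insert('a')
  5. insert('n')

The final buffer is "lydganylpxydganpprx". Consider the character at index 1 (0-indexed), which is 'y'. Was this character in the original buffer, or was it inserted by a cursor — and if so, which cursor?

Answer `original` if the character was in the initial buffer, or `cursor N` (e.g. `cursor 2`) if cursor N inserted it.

Answer: cursor 1

Derivation:
After op 1 (insert('y')): buffer="lyylpxypprx" (len 11), cursors c1@2 c2@7, authorship .1....2....
After op 2 (insert('d')): buffer="lydylpxydpprx" (len 13), cursors c1@3 c2@9, authorship .11....22....
After op 3 (insert('g')): buffer="lydgylpxydgpprx" (len 15), cursors c1@4 c2@11, authorship .111....222....
After op 4 (insert('a')): buffer="lydgaylpxydgapprx" (len 17), cursors c1@5 c2@13, authorship .1111....2222....
After op 5 (insert('n')): buffer="lydganylpxydganpprx" (len 19), cursors c1@6 c2@15, authorship .11111....22222....
Authorship (.=original, N=cursor N): . 1 1 1 1 1 . . . . 2 2 2 2 2 . . . .
Index 1: author = 1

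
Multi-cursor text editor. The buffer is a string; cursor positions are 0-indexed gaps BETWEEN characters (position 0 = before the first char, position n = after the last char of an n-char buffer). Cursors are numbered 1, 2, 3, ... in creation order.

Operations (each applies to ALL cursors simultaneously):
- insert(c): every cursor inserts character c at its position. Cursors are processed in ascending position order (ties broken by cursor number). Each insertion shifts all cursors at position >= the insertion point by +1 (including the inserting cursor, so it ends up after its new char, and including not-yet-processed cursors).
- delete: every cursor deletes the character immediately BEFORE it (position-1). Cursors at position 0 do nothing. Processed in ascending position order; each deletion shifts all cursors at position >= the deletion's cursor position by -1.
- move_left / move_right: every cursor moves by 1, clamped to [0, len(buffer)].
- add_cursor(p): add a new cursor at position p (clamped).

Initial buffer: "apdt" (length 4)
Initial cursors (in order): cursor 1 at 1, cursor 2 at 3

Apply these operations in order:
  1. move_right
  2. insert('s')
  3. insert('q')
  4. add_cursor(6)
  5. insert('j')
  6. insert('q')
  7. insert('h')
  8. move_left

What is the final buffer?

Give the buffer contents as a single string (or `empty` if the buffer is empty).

After op 1 (move_right): buffer="apdt" (len 4), cursors c1@2 c2@4, authorship ....
After op 2 (insert('s')): buffer="apsdts" (len 6), cursors c1@3 c2@6, authorship ..1..2
After op 3 (insert('q')): buffer="apsqdtsq" (len 8), cursors c1@4 c2@8, authorship ..11..22
After op 4 (add_cursor(6)): buffer="apsqdtsq" (len 8), cursors c1@4 c3@6 c2@8, authorship ..11..22
After op 5 (insert('j')): buffer="apsqjdtjsqj" (len 11), cursors c1@5 c3@8 c2@11, authorship ..111..3222
After op 6 (insert('q')): buffer="apsqjqdtjqsqjq" (len 14), cursors c1@6 c3@10 c2@14, authorship ..1111..332222
After op 7 (insert('h')): buffer="apsqjqhdtjqhsqjqh" (len 17), cursors c1@7 c3@12 c2@17, authorship ..11111..33322222
After op 8 (move_left): buffer="apsqjqhdtjqhsqjqh" (len 17), cursors c1@6 c3@11 c2@16, authorship ..11111..33322222

Answer: apsqjqhdtjqhsqjqh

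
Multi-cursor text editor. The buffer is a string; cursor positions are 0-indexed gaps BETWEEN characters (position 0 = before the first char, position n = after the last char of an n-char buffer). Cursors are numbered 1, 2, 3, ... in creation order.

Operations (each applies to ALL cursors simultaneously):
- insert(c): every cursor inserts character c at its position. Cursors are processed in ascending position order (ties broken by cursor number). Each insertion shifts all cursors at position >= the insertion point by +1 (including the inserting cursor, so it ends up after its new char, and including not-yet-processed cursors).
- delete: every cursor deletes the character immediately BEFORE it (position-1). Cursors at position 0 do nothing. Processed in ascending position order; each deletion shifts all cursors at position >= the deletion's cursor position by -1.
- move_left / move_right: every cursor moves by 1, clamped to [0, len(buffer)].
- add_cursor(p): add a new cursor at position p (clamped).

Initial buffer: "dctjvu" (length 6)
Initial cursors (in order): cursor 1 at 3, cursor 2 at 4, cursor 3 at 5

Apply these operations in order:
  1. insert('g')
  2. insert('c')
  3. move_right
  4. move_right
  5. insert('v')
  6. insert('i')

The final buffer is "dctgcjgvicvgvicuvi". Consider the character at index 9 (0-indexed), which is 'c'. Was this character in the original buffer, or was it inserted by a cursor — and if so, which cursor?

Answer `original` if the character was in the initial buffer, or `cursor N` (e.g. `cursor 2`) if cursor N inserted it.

Answer: cursor 2

Derivation:
After op 1 (insert('g')): buffer="dctgjgvgu" (len 9), cursors c1@4 c2@6 c3@8, authorship ...1.2.3.
After op 2 (insert('c')): buffer="dctgcjgcvgcu" (len 12), cursors c1@5 c2@8 c3@11, authorship ...11.22.33.
After op 3 (move_right): buffer="dctgcjgcvgcu" (len 12), cursors c1@6 c2@9 c3@12, authorship ...11.22.33.
After op 4 (move_right): buffer="dctgcjgcvgcu" (len 12), cursors c1@7 c2@10 c3@12, authorship ...11.22.33.
After op 5 (insert('v')): buffer="dctgcjgvcvgvcuv" (len 15), cursors c1@8 c2@12 c3@15, authorship ...11.212.323.3
After op 6 (insert('i')): buffer="dctgcjgvicvgvicuvi" (len 18), cursors c1@9 c2@14 c3@18, authorship ...11.2112.3223.33
Authorship (.=original, N=cursor N): . . . 1 1 . 2 1 1 2 . 3 2 2 3 . 3 3
Index 9: author = 2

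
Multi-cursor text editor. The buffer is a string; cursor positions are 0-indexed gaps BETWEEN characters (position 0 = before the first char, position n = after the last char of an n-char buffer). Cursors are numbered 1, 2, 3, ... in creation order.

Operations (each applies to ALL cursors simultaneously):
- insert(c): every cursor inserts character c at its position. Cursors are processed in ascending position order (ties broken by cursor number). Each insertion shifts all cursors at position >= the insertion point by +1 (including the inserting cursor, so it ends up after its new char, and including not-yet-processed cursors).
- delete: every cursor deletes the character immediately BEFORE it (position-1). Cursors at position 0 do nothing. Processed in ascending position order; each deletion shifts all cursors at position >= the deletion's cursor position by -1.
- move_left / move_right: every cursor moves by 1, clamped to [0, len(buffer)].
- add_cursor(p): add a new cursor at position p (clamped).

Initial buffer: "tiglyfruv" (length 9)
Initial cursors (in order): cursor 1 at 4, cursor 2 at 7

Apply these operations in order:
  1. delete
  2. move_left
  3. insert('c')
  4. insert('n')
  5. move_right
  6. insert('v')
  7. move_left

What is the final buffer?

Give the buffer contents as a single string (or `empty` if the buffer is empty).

Answer: ticngvycnfvuv

Derivation:
After op 1 (delete): buffer="tigyfuv" (len 7), cursors c1@3 c2@5, authorship .......
After op 2 (move_left): buffer="tigyfuv" (len 7), cursors c1@2 c2@4, authorship .......
After op 3 (insert('c')): buffer="ticgycfuv" (len 9), cursors c1@3 c2@6, authorship ..1..2...
After op 4 (insert('n')): buffer="ticngycnfuv" (len 11), cursors c1@4 c2@8, authorship ..11..22...
After op 5 (move_right): buffer="ticngycnfuv" (len 11), cursors c1@5 c2@9, authorship ..11..22...
After op 6 (insert('v')): buffer="ticngvycnfvuv" (len 13), cursors c1@6 c2@11, authorship ..11.1.22.2..
After op 7 (move_left): buffer="ticngvycnfvuv" (len 13), cursors c1@5 c2@10, authorship ..11.1.22.2..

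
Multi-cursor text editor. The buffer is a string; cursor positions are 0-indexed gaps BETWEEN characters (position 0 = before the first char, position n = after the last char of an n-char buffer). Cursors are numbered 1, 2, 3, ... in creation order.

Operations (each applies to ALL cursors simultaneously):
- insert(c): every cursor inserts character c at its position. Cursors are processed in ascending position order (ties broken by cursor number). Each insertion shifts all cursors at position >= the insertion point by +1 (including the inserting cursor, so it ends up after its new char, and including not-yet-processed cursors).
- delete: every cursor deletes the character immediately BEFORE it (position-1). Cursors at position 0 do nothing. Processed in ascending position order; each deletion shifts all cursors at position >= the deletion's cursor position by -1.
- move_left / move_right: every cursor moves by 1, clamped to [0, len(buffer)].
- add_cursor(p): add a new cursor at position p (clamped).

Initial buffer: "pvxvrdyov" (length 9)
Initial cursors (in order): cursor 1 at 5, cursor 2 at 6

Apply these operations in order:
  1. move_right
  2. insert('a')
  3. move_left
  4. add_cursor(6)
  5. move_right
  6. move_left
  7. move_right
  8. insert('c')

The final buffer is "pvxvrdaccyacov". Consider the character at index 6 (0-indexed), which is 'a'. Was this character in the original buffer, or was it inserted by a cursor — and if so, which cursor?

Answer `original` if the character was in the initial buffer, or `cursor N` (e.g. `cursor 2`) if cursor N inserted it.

Answer: cursor 1

Derivation:
After op 1 (move_right): buffer="pvxvrdyov" (len 9), cursors c1@6 c2@7, authorship .........
After op 2 (insert('a')): buffer="pvxvrdayaov" (len 11), cursors c1@7 c2@9, authorship ......1.2..
After op 3 (move_left): buffer="pvxvrdayaov" (len 11), cursors c1@6 c2@8, authorship ......1.2..
After op 4 (add_cursor(6)): buffer="pvxvrdayaov" (len 11), cursors c1@6 c3@6 c2@8, authorship ......1.2..
After op 5 (move_right): buffer="pvxvrdayaov" (len 11), cursors c1@7 c3@7 c2@9, authorship ......1.2..
After op 6 (move_left): buffer="pvxvrdayaov" (len 11), cursors c1@6 c3@6 c2@8, authorship ......1.2..
After op 7 (move_right): buffer="pvxvrdayaov" (len 11), cursors c1@7 c3@7 c2@9, authorship ......1.2..
After op 8 (insert('c')): buffer="pvxvrdaccyacov" (len 14), cursors c1@9 c3@9 c2@12, authorship ......113.22..
Authorship (.=original, N=cursor N): . . . . . . 1 1 3 . 2 2 . .
Index 6: author = 1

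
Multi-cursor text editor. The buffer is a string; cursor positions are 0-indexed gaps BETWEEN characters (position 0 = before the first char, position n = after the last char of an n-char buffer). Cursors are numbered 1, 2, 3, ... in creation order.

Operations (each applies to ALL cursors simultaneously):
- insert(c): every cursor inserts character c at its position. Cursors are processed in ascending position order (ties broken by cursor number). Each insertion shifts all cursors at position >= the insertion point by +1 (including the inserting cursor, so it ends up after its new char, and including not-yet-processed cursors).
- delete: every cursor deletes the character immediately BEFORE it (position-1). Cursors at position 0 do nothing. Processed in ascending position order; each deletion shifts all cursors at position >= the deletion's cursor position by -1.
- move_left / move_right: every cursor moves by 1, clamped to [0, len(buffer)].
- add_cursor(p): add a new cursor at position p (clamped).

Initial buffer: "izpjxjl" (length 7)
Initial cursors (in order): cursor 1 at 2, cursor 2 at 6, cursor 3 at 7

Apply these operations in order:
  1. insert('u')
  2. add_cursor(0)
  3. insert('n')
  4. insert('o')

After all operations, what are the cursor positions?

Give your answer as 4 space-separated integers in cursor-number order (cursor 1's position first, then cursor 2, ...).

After op 1 (insert('u')): buffer="izupjxjulu" (len 10), cursors c1@3 c2@8 c3@10, authorship ..1....2.3
After op 2 (add_cursor(0)): buffer="izupjxjulu" (len 10), cursors c4@0 c1@3 c2@8 c3@10, authorship ..1....2.3
After op 3 (insert('n')): buffer="nizunpjxjunlun" (len 14), cursors c4@1 c1@5 c2@11 c3@14, authorship 4..11....22.33
After op 4 (insert('o')): buffer="noizunopjxjunoluno" (len 18), cursors c4@2 c1@7 c2@14 c3@18, authorship 44..111....222.333

Answer: 7 14 18 2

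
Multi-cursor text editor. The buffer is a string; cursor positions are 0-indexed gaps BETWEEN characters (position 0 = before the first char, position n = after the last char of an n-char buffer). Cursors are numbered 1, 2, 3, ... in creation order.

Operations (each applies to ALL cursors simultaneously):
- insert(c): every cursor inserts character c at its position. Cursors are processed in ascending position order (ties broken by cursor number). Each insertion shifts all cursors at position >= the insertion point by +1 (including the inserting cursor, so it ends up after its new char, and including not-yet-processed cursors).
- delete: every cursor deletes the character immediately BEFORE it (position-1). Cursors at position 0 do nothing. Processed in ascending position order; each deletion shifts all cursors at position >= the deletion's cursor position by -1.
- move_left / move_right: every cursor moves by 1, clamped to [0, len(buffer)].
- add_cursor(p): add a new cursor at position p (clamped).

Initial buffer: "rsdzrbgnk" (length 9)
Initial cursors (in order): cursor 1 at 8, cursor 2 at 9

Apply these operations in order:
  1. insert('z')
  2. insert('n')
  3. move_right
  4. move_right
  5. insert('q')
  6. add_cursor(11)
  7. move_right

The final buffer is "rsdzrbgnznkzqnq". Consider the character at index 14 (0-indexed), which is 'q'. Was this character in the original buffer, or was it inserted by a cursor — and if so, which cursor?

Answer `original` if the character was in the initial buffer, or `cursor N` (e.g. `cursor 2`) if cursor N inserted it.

Answer: cursor 2

Derivation:
After op 1 (insert('z')): buffer="rsdzrbgnzkz" (len 11), cursors c1@9 c2@11, authorship ........1.2
After op 2 (insert('n')): buffer="rsdzrbgnznkzn" (len 13), cursors c1@10 c2@13, authorship ........11.22
After op 3 (move_right): buffer="rsdzrbgnznkzn" (len 13), cursors c1@11 c2@13, authorship ........11.22
After op 4 (move_right): buffer="rsdzrbgnznkzn" (len 13), cursors c1@12 c2@13, authorship ........11.22
After op 5 (insert('q')): buffer="rsdzrbgnznkzqnq" (len 15), cursors c1@13 c2@15, authorship ........11.2122
After op 6 (add_cursor(11)): buffer="rsdzrbgnznkzqnq" (len 15), cursors c3@11 c1@13 c2@15, authorship ........11.2122
After op 7 (move_right): buffer="rsdzrbgnznkzqnq" (len 15), cursors c3@12 c1@14 c2@15, authorship ........11.2122
Authorship (.=original, N=cursor N): . . . . . . . . 1 1 . 2 1 2 2
Index 14: author = 2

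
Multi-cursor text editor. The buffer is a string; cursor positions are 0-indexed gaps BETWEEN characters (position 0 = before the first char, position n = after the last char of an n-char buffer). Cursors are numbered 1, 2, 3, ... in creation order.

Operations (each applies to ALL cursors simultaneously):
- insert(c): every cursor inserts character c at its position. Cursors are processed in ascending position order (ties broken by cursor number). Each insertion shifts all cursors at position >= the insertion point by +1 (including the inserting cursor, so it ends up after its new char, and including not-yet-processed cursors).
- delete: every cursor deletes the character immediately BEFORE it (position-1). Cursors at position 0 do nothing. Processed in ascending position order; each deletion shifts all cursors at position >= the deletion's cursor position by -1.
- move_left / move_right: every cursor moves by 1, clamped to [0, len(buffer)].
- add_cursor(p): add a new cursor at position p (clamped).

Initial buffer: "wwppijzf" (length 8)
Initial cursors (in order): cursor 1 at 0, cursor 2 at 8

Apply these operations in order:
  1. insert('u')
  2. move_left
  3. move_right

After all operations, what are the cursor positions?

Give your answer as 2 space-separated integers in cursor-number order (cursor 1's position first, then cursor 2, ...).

Answer: 1 10

Derivation:
After op 1 (insert('u')): buffer="uwwppijzfu" (len 10), cursors c1@1 c2@10, authorship 1........2
After op 2 (move_left): buffer="uwwppijzfu" (len 10), cursors c1@0 c2@9, authorship 1........2
After op 3 (move_right): buffer="uwwppijzfu" (len 10), cursors c1@1 c2@10, authorship 1........2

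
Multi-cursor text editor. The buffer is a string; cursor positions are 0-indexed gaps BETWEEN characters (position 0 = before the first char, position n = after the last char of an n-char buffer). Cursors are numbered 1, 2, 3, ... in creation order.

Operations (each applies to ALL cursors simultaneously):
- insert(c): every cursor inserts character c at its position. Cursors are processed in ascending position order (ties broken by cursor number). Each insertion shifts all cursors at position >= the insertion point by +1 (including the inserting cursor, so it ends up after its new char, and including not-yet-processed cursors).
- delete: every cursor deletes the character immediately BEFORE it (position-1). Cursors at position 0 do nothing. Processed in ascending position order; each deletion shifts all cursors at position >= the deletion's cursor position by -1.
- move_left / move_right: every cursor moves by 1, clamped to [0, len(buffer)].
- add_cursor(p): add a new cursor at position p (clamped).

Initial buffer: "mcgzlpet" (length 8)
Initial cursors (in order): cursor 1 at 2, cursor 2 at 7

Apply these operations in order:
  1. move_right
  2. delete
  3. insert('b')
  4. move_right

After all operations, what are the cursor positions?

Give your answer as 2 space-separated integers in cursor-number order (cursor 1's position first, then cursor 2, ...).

Answer: 4 8

Derivation:
After op 1 (move_right): buffer="mcgzlpet" (len 8), cursors c1@3 c2@8, authorship ........
After op 2 (delete): buffer="mczlpe" (len 6), cursors c1@2 c2@6, authorship ......
After op 3 (insert('b')): buffer="mcbzlpeb" (len 8), cursors c1@3 c2@8, authorship ..1....2
After op 4 (move_right): buffer="mcbzlpeb" (len 8), cursors c1@4 c2@8, authorship ..1....2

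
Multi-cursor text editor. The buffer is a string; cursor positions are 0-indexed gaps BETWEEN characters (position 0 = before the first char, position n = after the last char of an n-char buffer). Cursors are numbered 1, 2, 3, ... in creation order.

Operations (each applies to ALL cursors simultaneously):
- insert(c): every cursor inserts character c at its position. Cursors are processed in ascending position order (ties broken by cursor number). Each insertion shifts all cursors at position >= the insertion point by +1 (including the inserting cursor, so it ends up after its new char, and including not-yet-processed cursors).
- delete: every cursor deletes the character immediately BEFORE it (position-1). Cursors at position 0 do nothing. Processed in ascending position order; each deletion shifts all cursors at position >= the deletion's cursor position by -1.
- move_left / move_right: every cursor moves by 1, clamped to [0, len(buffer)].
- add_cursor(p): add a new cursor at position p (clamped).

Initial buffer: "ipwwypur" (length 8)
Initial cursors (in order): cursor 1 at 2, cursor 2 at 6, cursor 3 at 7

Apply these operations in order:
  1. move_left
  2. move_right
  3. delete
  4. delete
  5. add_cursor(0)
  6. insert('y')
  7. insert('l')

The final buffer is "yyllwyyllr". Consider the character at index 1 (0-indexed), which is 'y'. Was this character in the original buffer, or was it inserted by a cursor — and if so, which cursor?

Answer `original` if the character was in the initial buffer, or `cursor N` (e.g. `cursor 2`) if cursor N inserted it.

After op 1 (move_left): buffer="ipwwypur" (len 8), cursors c1@1 c2@5 c3@6, authorship ........
After op 2 (move_right): buffer="ipwwypur" (len 8), cursors c1@2 c2@6 c3@7, authorship ........
After op 3 (delete): buffer="iwwyr" (len 5), cursors c1@1 c2@4 c3@4, authorship .....
After op 4 (delete): buffer="wr" (len 2), cursors c1@0 c2@1 c3@1, authorship ..
After op 5 (add_cursor(0)): buffer="wr" (len 2), cursors c1@0 c4@0 c2@1 c3@1, authorship ..
After op 6 (insert('y')): buffer="yywyyr" (len 6), cursors c1@2 c4@2 c2@5 c3@5, authorship 14.23.
After op 7 (insert('l')): buffer="yyllwyyllr" (len 10), cursors c1@4 c4@4 c2@9 c3@9, authorship 1414.2323.
Authorship (.=original, N=cursor N): 1 4 1 4 . 2 3 2 3 .
Index 1: author = 4

Answer: cursor 4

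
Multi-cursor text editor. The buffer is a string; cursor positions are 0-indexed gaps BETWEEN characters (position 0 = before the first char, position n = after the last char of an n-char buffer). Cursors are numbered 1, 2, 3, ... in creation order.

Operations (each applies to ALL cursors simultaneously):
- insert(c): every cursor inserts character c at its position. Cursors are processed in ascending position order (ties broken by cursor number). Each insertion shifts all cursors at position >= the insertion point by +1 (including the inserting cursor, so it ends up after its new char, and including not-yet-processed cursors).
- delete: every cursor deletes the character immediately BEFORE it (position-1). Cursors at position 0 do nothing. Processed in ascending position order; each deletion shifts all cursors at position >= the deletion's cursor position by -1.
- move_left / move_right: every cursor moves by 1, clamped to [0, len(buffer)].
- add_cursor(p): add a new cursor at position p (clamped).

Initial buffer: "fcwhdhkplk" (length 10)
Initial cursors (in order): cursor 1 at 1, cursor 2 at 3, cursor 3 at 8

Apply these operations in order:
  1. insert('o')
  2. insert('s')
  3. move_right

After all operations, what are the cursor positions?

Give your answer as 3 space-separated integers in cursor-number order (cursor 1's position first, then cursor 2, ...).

After op 1 (insert('o')): buffer="focwohdhkpolk" (len 13), cursors c1@2 c2@5 c3@11, authorship .1..2.....3..
After op 2 (insert('s')): buffer="foscwoshdhkposlk" (len 16), cursors c1@3 c2@7 c3@14, authorship .11..22.....33..
After op 3 (move_right): buffer="foscwoshdhkposlk" (len 16), cursors c1@4 c2@8 c3@15, authorship .11..22.....33..

Answer: 4 8 15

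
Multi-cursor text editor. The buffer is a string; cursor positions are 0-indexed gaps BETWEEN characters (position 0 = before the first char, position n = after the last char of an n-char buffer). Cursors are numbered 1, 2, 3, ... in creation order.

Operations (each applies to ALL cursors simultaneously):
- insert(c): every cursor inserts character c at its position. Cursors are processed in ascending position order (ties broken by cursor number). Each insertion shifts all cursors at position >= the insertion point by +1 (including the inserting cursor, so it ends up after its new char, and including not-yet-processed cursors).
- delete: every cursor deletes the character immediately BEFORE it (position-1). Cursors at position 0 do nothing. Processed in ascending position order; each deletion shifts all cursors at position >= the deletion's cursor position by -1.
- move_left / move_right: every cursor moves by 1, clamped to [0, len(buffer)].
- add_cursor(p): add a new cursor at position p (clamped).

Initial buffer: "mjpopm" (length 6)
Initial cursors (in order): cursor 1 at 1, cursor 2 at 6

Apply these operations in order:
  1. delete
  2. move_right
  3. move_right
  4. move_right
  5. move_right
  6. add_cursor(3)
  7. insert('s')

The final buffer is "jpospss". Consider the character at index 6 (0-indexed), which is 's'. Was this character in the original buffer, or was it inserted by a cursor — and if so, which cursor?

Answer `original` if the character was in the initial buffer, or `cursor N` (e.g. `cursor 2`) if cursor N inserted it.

After op 1 (delete): buffer="jpop" (len 4), cursors c1@0 c2@4, authorship ....
After op 2 (move_right): buffer="jpop" (len 4), cursors c1@1 c2@4, authorship ....
After op 3 (move_right): buffer="jpop" (len 4), cursors c1@2 c2@4, authorship ....
After op 4 (move_right): buffer="jpop" (len 4), cursors c1@3 c2@4, authorship ....
After op 5 (move_right): buffer="jpop" (len 4), cursors c1@4 c2@4, authorship ....
After op 6 (add_cursor(3)): buffer="jpop" (len 4), cursors c3@3 c1@4 c2@4, authorship ....
After op 7 (insert('s')): buffer="jpospss" (len 7), cursors c3@4 c1@7 c2@7, authorship ...3.12
Authorship (.=original, N=cursor N): . . . 3 . 1 2
Index 6: author = 2

Answer: cursor 2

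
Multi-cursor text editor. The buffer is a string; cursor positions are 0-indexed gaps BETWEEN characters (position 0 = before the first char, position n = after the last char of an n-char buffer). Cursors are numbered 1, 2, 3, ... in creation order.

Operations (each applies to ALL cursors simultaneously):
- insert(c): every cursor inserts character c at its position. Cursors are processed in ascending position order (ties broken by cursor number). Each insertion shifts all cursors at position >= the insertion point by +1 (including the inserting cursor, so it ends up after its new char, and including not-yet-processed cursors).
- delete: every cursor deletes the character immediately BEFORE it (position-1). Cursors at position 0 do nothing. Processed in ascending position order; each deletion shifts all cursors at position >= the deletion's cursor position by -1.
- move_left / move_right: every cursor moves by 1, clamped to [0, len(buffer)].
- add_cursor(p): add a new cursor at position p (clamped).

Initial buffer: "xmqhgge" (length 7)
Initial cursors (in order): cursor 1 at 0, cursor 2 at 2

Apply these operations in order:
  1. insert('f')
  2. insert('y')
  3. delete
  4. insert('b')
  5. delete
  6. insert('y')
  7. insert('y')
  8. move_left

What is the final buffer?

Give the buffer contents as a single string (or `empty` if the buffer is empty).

Answer: fyyxmfyyqhgge

Derivation:
After op 1 (insert('f')): buffer="fxmfqhgge" (len 9), cursors c1@1 c2@4, authorship 1..2.....
After op 2 (insert('y')): buffer="fyxmfyqhgge" (len 11), cursors c1@2 c2@6, authorship 11..22.....
After op 3 (delete): buffer="fxmfqhgge" (len 9), cursors c1@1 c2@4, authorship 1..2.....
After op 4 (insert('b')): buffer="fbxmfbqhgge" (len 11), cursors c1@2 c2@6, authorship 11..22.....
After op 5 (delete): buffer="fxmfqhgge" (len 9), cursors c1@1 c2@4, authorship 1..2.....
After op 6 (insert('y')): buffer="fyxmfyqhgge" (len 11), cursors c1@2 c2@6, authorship 11..22.....
After op 7 (insert('y')): buffer="fyyxmfyyqhgge" (len 13), cursors c1@3 c2@8, authorship 111..222.....
After op 8 (move_left): buffer="fyyxmfyyqhgge" (len 13), cursors c1@2 c2@7, authorship 111..222.....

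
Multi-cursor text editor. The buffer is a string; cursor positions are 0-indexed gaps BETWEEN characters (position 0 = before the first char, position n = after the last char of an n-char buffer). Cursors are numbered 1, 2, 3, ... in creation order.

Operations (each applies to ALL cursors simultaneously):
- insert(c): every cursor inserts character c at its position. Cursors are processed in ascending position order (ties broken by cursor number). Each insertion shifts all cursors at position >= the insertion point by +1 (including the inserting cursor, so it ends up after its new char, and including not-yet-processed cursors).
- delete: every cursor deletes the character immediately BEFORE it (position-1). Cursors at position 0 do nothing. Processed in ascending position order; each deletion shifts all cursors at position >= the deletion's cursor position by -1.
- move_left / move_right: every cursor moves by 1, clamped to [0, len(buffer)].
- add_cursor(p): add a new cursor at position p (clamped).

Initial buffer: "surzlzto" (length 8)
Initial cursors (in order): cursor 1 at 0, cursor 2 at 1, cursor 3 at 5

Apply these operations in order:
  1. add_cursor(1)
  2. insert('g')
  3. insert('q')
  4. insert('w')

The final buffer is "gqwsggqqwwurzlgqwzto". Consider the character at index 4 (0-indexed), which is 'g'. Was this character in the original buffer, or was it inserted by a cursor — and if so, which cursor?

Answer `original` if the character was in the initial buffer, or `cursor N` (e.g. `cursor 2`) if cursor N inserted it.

Answer: cursor 2

Derivation:
After op 1 (add_cursor(1)): buffer="surzlzto" (len 8), cursors c1@0 c2@1 c4@1 c3@5, authorship ........
After op 2 (insert('g')): buffer="gsggurzlgzto" (len 12), cursors c1@1 c2@4 c4@4 c3@9, authorship 1.24....3...
After op 3 (insert('q')): buffer="gqsggqqurzlgqzto" (len 16), cursors c1@2 c2@7 c4@7 c3@13, authorship 11.2424....33...
After op 4 (insert('w')): buffer="gqwsggqqwwurzlgqwzto" (len 20), cursors c1@3 c2@10 c4@10 c3@17, authorship 111.242424....333...
Authorship (.=original, N=cursor N): 1 1 1 . 2 4 2 4 2 4 . . . . 3 3 3 . . .
Index 4: author = 2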